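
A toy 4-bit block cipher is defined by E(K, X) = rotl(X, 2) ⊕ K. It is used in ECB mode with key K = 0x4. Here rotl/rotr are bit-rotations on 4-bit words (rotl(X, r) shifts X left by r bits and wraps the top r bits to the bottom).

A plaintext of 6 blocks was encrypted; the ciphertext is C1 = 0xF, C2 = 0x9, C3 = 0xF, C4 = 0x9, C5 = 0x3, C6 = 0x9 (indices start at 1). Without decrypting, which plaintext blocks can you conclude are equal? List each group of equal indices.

P1 = P3; P2 = P4 = P6

ECB encrypts each block independently with the same key, so equal ciphertext blocks imply equal plaintext blocks.
C1 = C3 = 0xF, so P1 = P3.
C2 = C4 = C6 = 0x9, so P2 = P4 = P6.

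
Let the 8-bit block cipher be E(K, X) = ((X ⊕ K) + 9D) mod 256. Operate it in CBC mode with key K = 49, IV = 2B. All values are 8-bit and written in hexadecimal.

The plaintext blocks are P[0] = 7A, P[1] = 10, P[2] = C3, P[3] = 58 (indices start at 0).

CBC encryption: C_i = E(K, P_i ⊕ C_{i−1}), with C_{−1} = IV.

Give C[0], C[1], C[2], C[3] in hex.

C[0]: P[0] ⊕ 2B = 51; E(K, 51) = B5.
C[1]: P[1] ⊕ B5 = A5; E(K, A5) = 89.
C[2]: P[2] ⊕ 89 = 4A; E(K, 4A) = A0.
C[3]: P[3] ⊕ A0 = F8; E(K, F8) = 4E.

C[0] = B5, C[1] = 89, C[2] = A0, C[3] = 4E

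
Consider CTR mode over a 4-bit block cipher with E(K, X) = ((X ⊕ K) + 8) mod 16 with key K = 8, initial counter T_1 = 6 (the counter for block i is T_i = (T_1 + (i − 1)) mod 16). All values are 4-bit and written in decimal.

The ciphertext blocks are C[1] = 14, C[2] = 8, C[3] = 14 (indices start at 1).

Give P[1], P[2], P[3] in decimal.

P[1] = 8, P[2] = 15, P[3] = 6

CTR decryption: S_i = E(K, T_i) where T_i is the counter for block i; P_i = C_i ⊕ S_i.
P[1]: T = 6, S = E(K, T) = 6; 14 ⊕ 6 = 8.
P[2]: T = 7, S = E(K, T) = 7; 8 ⊕ 7 = 15.
P[3]: T = 8, S = E(K, T) = 8; 14 ⊕ 8 = 6.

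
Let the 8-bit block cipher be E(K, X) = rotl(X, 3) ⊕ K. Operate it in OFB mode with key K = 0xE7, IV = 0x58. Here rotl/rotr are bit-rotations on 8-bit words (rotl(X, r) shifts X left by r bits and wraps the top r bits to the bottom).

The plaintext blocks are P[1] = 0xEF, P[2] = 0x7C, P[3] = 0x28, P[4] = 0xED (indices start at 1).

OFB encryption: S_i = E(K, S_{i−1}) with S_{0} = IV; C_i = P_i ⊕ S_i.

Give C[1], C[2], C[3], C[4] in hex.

C[1]: S = E(K, 0x58) = 0x25; 0xEF ⊕ 0x25 = 0xCA.
C[2]: S = E(K, 0x25) = 0xCE; 0x7C ⊕ 0xCE = 0xB2.
C[3]: S = E(K, 0xCE) = 0x91; 0x28 ⊕ 0x91 = 0xB9.
C[4]: S = E(K, 0x91) = 0x6B; 0xED ⊕ 0x6B = 0x86.

C[1] = 0xCA, C[2] = 0xB2, C[3] = 0xB9, C[4] = 0x86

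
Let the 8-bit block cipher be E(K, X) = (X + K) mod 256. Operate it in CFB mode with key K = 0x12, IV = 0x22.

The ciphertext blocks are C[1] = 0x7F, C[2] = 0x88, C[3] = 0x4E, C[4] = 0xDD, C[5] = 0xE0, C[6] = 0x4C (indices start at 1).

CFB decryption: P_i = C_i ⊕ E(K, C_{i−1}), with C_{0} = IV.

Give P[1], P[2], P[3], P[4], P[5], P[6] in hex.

P[1] = 0x4B, P[2] = 0x19, P[3] = 0xD4, P[4] = 0xBD, P[5] = 0x0F, P[6] = 0xBE

P[1]: E(K, 0x22) = 0x34; 0x7F ⊕ 0x34 = 0x4B.
P[2]: E(K, 0x7F) = 0x91; 0x88 ⊕ 0x91 = 0x19.
P[3]: E(K, 0x88) = 0x9A; 0x4E ⊕ 0x9A = 0xD4.
P[4]: E(K, 0x4E) = 0x60; 0xDD ⊕ 0x60 = 0xBD.
P[5]: E(K, 0xDD) = 0xEF; 0xE0 ⊕ 0xEF = 0x0F.
P[6]: E(K, 0xE0) = 0xF2; 0x4C ⊕ 0xF2 = 0xBE.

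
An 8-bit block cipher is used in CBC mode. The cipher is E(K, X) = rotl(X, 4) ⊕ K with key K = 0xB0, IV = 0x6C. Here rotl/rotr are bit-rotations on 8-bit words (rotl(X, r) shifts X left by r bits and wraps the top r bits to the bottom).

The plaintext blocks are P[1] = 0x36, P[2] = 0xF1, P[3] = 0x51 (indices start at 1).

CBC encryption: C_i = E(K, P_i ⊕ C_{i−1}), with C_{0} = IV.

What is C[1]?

C[1] = 0x15

C[1]: P[1] ⊕ 0x6C = 0x5A; E(K, 0x5A) = 0x15.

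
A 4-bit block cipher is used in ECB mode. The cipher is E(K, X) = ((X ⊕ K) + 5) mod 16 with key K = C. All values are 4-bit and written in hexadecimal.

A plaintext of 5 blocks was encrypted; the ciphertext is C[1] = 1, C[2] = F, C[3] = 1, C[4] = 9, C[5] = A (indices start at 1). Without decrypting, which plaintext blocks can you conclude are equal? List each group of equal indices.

ECB encrypts each block independently with the same key, so equal ciphertext blocks imply equal plaintext blocks.
C[1] = C[3] = 1, so P[1] = P[3].

P[1] = P[3]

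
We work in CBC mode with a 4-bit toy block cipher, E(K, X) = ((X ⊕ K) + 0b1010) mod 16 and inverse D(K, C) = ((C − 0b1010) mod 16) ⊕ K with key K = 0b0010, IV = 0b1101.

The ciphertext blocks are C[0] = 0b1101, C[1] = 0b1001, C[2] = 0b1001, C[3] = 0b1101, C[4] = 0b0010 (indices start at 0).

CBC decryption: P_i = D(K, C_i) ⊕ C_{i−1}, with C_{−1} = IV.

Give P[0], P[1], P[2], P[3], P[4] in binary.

P[0] = 0b1100, P[1] = 0b0000, P[2] = 0b0100, P[3] = 0b1000, P[4] = 0b0111

P[0]: D(K, 0b1101) = 0b0001; 0b0001 ⊕ 0b1101 = 0b1100.
P[1]: D(K, 0b1001) = 0b1101; 0b1101 ⊕ 0b1101 = 0b0000.
P[2]: D(K, 0b1001) = 0b1101; 0b1101 ⊕ 0b1001 = 0b0100.
P[3]: D(K, 0b1101) = 0b0001; 0b0001 ⊕ 0b1001 = 0b1000.
P[4]: D(K, 0b0010) = 0b1010; 0b1010 ⊕ 0b1101 = 0b0111.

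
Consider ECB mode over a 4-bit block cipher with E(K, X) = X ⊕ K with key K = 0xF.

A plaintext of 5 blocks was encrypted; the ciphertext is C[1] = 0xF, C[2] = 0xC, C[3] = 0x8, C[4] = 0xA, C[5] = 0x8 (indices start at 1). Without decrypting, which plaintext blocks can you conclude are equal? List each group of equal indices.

P[3] = P[5]

ECB encrypts each block independently with the same key, so equal ciphertext blocks imply equal plaintext blocks.
C[3] = C[5] = 0x8, so P[3] = P[5].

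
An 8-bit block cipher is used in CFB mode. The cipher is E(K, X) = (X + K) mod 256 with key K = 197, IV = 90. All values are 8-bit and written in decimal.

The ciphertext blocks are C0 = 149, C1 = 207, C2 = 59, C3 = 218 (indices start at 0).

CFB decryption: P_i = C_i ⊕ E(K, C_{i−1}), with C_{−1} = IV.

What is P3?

P3: E(K, 59) = 0; 218 ⊕ 0 = 218.

P3 = 218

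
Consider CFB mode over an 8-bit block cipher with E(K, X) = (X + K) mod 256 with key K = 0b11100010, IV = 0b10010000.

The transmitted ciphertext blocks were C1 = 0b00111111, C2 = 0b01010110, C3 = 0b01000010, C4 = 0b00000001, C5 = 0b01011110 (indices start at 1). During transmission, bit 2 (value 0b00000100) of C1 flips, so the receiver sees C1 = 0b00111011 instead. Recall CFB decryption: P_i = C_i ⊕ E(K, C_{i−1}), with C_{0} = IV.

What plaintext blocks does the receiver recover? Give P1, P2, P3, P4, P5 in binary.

P1 = 0b01001001, P2 = 0b01001011, P3 = 0b01111010, P4 = 0b00100101, P5 = 0b10111101

Only C1 changed, to 0b00111011. In CFB, a change in C_i flips the same bit in P_i and garbles P_{i+1}. Decrypting the received ciphertext:
P1: E(K, 0b10010000) = 0b01110010; 0b00111011 ⊕ 0b01110010 = 0b01001001.
P2: E(K, 0b00111011) = 0b00011101; 0b01010110 ⊕ 0b00011101 = 0b01001011.
P3: E(K, 0b01010110) = 0b00111000; 0b01000010 ⊕ 0b00111000 = 0b01111010.
P4: E(K, 0b01000010) = 0b00100100; 0b00000001 ⊕ 0b00100100 = 0b00100101.
P5: E(K, 0b00000001) = 0b11100011; 0b01011110 ⊕ 0b11100011 = 0b10111101.
Blocks that differ from the original plaintext: P1, P2.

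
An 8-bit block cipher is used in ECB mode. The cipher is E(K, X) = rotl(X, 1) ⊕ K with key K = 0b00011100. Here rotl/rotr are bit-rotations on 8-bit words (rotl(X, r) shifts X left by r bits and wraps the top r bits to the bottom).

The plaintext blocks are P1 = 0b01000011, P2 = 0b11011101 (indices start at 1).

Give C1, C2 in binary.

ECB encryption: C_i = E(K, P_i).
C1: E(K, 0b01000011) = 0b10011010.
C2: E(K, 0b11011101) = 0b10100111.

C1 = 0b10011010, C2 = 0b10100111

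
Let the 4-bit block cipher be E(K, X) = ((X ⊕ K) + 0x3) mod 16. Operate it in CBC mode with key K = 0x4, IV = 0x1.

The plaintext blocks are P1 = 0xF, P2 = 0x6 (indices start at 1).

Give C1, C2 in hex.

C1 = 0xD, C2 = 0x2

CBC encryption: C_i = E(K, P_i ⊕ C_{i−1}), with C_{0} = IV.
C1: P1 ⊕ 0x1 = 0xE; E(K, 0xE) = 0xD.
C2: P2 ⊕ 0xD = 0xB; E(K, 0xB) = 0x2.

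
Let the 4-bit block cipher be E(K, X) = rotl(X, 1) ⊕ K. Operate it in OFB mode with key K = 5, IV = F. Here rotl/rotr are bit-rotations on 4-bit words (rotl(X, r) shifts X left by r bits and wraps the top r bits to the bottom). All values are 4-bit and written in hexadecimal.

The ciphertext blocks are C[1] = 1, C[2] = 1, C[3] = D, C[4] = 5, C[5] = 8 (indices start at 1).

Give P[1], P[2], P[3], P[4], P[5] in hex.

OFB decryption: S_i = E(K, S_{i−1}) with S_{0} = IV; P_i = C_i ⊕ S_i.
P[1]: S = E(K, F) = A; 1 ⊕ A = B.
P[2]: S = E(K, A) = 0; 1 ⊕ 0 = 1.
P[3]: S = E(K, 0) = 5; D ⊕ 5 = 8.
P[4]: S = E(K, 5) = F; 5 ⊕ F = A.
P[5]: S = E(K, F) = A; 8 ⊕ A = 2.

P[1] = B, P[2] = 1, P[3] = 8, P[4] = A, P[5] = 2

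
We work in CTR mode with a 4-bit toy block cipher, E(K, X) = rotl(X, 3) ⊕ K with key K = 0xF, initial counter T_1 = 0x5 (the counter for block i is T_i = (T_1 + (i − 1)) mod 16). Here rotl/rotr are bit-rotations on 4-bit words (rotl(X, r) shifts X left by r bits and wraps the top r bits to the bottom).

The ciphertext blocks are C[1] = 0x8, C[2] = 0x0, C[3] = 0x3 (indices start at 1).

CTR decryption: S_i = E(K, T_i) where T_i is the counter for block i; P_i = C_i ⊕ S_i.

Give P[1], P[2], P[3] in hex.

P[1] = 0xD, P[2] = 0xC, P[3] = 0x7

P[1]: T = 0x5, S = E(K, T) = 0x5; 0x8 ⊕ 0x5 = 0xD.
P[2]: T = 0x6, S = E(K, T) = 0xC; 0x0 ⊕ 0xC = 0xC.
P[3]: T = 0x7, S = E(K, T) = 0x4; 0x3 ⊕ 0x4 = 0x7.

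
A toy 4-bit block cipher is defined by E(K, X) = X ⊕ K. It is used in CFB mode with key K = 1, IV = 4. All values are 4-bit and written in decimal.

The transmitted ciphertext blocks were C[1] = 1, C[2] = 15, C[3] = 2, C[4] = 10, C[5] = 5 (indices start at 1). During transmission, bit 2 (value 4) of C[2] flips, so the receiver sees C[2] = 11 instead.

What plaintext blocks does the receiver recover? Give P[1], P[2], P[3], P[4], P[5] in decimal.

CFB decryption: P_i = C_i ⊕ E(K, C_{i−1}), with C_{0} = IV.
Only C[2] changed, to 11. In CFB, a change in C_i flips the same bit in P_i and garbles P_{i+1}. Decrypting the received ciphertext:
P[1]: E(K, 4) = 5; 1 ⊕ 5 = 4.
P[2]: E(K, 1) = 0; 11 ⊕ 0 = 11.
P[3]: E(K, 11) = 10; 2 ⊕ 10 = 8.
P[4]: E(K, 2) = 3; 10 ⊕ 3 = 9.
P[5]: E(K, 10) = 11; 5 ⊕ 11 = 14.
Blocks that differ from the original plaintext: P[2], P[3].

P[1] = 4, P[2] = 11, P[3] = 8, P[4] = 9, P[5] = 14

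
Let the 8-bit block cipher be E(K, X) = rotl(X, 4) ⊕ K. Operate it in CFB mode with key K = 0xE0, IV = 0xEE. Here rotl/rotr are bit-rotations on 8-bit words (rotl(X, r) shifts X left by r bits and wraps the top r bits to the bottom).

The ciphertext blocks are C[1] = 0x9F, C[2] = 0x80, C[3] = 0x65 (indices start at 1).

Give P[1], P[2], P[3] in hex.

P[1] = 0x91, P[2] = 0x99, P[3] = 0x8D

CFB decryption: P_i = C_i ⊕ E(K, C_{i−1}), with C_{0} = IV.
P[1]: E(K, 0xEE) = 0x0E; 0x9F ⊕ 0x0E = 0x91.
P[2]: E(K, 0x9F) = 0x19; 0x80 ⊕ 0x19 = 0x99.
P[3]: E(K, 0x80) = 0xE8; 0x65 ⊕ 0xE8 = 0x8D.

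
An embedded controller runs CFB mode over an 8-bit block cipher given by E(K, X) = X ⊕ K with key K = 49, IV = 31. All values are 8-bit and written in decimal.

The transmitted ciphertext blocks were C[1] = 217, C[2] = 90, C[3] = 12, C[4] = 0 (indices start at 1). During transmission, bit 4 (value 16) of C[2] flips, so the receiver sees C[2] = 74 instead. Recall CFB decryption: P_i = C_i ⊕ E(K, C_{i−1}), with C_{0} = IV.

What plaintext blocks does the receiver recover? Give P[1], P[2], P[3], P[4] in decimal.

P[1] = 247, P[2] = 162, P[3] = 119, P[4] = 61

Only C[2] changed, to 74. In CFB, a change in C_i flips the same bit in P_i and garbles P_{i+1}. Decrypting the received ciphertext:
P[1]: E(K, 31) = 46; 217 ⊕ 46 = 247.
P[2]: E(K, 217) = 232; 74 ⊕ 232 = 162.
P[3]: E(K, 74) = 123; 12 ⊕ 123 = 119.
P[4]: E(K, 12) = 61; 0 ⊕ 61 = 61.
Blocks that differ from the original plaintext: P[2], P[3].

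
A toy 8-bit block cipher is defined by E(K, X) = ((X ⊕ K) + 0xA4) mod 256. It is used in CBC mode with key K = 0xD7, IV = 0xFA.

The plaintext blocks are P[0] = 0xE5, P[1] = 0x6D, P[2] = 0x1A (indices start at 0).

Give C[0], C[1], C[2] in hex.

C[0] = 0x6C, C[1] = 0x7A, C[2] = 0x5B

CBC encryption: C_i = E(K, P_i ⊕ C_{i−1}), with C_{−1} = IV.
C[0]: P[0] ⊕ 0xFA = 0x1F; E(K, 0x1F) = 0x6C.
C[1]: P[1] ⊕ 0x6C = 0x01; E(K, 0x01) = 0x7A.
C[2]: P[2] ⊕ 0x7A = 0x60; E(K, 0x60) = 0x5B.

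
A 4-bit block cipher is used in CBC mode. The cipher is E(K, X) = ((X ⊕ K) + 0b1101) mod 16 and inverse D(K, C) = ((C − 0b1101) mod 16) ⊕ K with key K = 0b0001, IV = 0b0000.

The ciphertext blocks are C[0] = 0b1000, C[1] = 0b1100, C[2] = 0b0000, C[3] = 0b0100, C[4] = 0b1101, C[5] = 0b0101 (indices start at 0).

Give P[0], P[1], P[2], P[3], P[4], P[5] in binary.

CBC decryption: P_i = D(K, C_i) ⊕ C_{i−1}, with C_{−1} = IV.
P[0]: D(K, 0b1000) = 0b1010; 0b1010 ⊕ 0b0000 = 0b1010.
P[1]: D(K, 0b1100) = 0b1110; 0b1110 ⊕ 0b1000 = 0b0110.
P[2]: D(K, 0b0000) = 0b0010; 0b0010 ⊕ 0b1100 = 0b1110.
P[3]: D(K, 0b0100) = 0b0110; 0b0110 ⊕ 0b0000 = 0b0110.
P[4]: D(K, 0b1101) = 0b0001; 0b0001 ⊕ 0b0100 = 0b0101.
P[5]: D(K, 0b0101) = 0b1001; 0b1001 ⊕ 0b1101 = 0b0100.

P[0] = 0b1010, P[1] = 0b0110, P[2] = 0b1110, P[3] = 0b0110, P[4] = 0b0101, P[5] = 0b0100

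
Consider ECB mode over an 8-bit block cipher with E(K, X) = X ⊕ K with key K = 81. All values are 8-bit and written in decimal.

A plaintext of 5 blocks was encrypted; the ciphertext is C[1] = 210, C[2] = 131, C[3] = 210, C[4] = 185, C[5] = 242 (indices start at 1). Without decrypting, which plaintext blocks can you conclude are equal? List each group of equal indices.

P[1] = P[3]

ECB encrypts each block independently with the same key, so equal ciphertext blocks imply equal plaintext blocks.
C[1] = C[3] = 210, so P[1] = P[3].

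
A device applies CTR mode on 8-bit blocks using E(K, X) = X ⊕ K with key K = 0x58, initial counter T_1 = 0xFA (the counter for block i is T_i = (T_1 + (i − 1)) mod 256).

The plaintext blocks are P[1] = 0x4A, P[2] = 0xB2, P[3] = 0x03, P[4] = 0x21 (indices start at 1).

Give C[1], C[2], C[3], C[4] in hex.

C[1] = 0xE8, C[2] = 0x11, C[3] = 0xA7, C[4] = 0x84

CTR encryption: S_i = E(K, T_i) where T_i is the counter for block i; C_i = P_i ⊕ S_i.
C[1]: T = 0xFA, S = E(K, T) = 0xA2; 0x4A ⊕ 0xA2 = 0xE8.
C[2]: T = 0xFB, S = E(K, T) = 0xA3; 0xB2 ⊕ 0xA3 = 0x11.
C[3]: T = 0xFC, S = E(K, T) = 0xA4; 0x03 ⊕ 0xA4 = 0xA7.
C[4]: T = 0xFD, S = E(K, T) = 0xA5; 0x21 ⊕ 0xA5 = 0x84.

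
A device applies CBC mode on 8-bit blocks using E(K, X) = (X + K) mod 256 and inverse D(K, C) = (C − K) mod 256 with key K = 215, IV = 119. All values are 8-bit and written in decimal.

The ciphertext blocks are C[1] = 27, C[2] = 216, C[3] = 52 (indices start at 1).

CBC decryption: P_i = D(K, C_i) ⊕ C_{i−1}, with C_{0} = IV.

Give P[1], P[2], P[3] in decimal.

P[1]: D(K, 27) = 68; 68 ⊕ 119 = 51.
P[2]: D(K, 216) = 1; 1 ⊕ 27 = 26.
P[3]: D(K, 52) = 93; 93 ⊕ 216 = 133.

P[1] = 51, P[2] = 26, P[3] = 133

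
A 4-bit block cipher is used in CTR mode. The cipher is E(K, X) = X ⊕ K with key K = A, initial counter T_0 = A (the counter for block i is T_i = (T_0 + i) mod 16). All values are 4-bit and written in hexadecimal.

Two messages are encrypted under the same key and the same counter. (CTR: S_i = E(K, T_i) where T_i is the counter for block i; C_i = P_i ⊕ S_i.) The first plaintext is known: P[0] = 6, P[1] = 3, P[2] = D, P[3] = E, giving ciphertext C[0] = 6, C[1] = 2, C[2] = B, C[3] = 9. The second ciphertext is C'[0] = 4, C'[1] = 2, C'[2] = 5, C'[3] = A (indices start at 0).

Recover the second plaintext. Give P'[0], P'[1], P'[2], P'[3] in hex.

In CTR with a reused counter, both messages share the same keystream S_i, so C_i ⊕ C'_i = P_i ⊕ P'_i and thus P'_i = P_i ⊕ C_i ⊕ C'_i.
P'[0]: 6 ⊕ 6 ⊕ 4 = 4.
P'[1]: 3 ⊕ 2 ⊕ 2 = 3.
P'[2]: D ⊕ B ⊕ 5 = 3.
P'[3]: E ⊕ 9 ⊕ A = D.

P'[0] = 4, P'[1] = 3, P'[2] = 3, P'[3] = D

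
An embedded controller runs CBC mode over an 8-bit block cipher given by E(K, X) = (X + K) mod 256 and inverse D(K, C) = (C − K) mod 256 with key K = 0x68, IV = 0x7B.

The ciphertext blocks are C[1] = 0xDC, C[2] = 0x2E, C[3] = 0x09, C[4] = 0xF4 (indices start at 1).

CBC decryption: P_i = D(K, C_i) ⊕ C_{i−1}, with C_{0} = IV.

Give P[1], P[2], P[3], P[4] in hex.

P[1] = 0x0F, P[2] = 0x1A, P[3] = 0x8F, P[4] = 0x85

P[1]: D(K, 0xDC) = 0x74; 0x74 ⊕ 0x7B = 0x0F.
P[2]: D(K, 0x2E) = 0xC6; 0xC6 ⊕ 0xDC = 0x1A.
P[3]: D(K, 0x09) = 0xA1; 0xA1 ⊕ 0x2E = 0x8F.
P[4]: D(K, 0xF4) = 0x8C; 0x8C ⊕ 0x09 = 0x85.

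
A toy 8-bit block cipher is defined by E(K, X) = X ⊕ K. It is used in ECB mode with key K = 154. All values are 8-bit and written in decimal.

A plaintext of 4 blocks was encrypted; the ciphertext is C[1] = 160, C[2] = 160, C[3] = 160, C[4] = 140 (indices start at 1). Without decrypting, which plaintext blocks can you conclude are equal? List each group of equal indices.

ECB encrypts each block independently with the same key, so equal ciphertext blocks imply equal plaintext blocks.
C[1] = C[2] = C[3] = 160, so P[1] = P[2] = P[3].

P[1] = P[2] = P[3]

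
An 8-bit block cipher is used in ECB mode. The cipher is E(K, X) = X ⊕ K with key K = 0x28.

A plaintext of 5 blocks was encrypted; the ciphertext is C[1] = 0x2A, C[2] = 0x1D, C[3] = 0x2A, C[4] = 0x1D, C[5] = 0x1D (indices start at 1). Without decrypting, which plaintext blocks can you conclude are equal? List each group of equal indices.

ECB encrypts each block independently with the same key, so equal ciphertext blocks imply equal plaintext blocks.
C[1] = C[3] = 0x2A, so P[1] = P[3].
C[2] = C[4] = C[5] = 0x1D, so P[2] = P[4] = P[5].

P[1] = P[3]; P[2] = P[4] = P[5]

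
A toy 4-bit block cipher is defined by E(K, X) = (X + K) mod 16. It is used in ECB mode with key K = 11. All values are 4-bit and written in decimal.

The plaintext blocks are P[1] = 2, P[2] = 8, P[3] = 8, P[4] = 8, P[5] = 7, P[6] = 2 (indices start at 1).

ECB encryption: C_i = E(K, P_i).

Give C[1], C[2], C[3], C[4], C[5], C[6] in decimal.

C[1] = 13, C[2] = 3, C[3] = 3, C[4] = 3, C[5] = 2, C[6] = 13

C[1]: E(K, 2) = 13.
C[2]: E(K, 8) = 3.
C[3]: E(K, 8) = 3.
C[4]: E(K, 8) = 3.
C[5]: E(K, 7) = 2.
C[6]: E(K, 2) = 13.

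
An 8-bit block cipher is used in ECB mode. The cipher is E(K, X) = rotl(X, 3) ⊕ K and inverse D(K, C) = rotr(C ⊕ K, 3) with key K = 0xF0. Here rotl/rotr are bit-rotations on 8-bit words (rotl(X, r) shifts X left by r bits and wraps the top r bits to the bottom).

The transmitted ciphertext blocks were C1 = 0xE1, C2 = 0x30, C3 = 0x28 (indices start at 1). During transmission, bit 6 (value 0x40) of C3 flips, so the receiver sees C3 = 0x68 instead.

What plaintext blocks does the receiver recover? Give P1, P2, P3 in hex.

P1 = 0x22, P2 = 0x18, P3 = 0x13

ECB decryption: P_i = D(K, C_i).
Only C3 changed, to 0x68. In ECB, a change in C_i affects only P_i. Decrypting the received ciphertext:
P1: D(K, 0xE1) = 0x22.
P2: D(K, 0x30) = 0x18.
P3: D(K, 0x68) = 0x13.
Blocks that differ from the original plaintext: P3.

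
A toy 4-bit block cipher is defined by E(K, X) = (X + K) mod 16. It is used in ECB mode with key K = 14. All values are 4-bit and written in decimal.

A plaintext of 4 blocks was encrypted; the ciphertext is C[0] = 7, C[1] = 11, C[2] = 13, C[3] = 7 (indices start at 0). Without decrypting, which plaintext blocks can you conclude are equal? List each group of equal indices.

P[0] = P[3]

ECB encrypts each block independently with the same key, so equal ciphertext blocks imply equal plaintext blocks.
C[0] = C[3] = 7, so P[0] = P[3].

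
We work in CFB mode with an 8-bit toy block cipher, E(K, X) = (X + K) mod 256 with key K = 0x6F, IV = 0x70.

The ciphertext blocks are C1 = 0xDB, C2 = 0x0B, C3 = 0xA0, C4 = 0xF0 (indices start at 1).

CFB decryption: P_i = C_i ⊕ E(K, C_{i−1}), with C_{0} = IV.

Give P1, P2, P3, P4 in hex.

P1 = 0x04, P2 = 0x41, P3 = 0xDA, P4 = 0xFF

P1: E(K, 0x70) = 0xDF; 0xDB ⊕ 0xDF = 0x04.
P2: E(K, 0xDB) = 0x4A; 0x0B ⊕ 0x4A = 0x41.
P3: E(K, 0x0B) = 0x7A; 0xA0 ⊕ 0x7A = 0xDA.
P4: E(K, 0xA0) = 0x0F; 0xF0 ⊕ 0x0F = 0xFF.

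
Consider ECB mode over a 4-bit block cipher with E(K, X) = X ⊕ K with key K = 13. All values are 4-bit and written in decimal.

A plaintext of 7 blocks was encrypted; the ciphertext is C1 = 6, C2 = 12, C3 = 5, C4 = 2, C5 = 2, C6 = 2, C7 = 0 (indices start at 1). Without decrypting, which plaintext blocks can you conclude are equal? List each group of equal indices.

ECB encrypts each block independently with the same key, so equal ciphertext blocks imply equal plaintext blocks.
C4 = C5 = C6 = 2, so P4 = P5 = P6.

P4 = P5 = P6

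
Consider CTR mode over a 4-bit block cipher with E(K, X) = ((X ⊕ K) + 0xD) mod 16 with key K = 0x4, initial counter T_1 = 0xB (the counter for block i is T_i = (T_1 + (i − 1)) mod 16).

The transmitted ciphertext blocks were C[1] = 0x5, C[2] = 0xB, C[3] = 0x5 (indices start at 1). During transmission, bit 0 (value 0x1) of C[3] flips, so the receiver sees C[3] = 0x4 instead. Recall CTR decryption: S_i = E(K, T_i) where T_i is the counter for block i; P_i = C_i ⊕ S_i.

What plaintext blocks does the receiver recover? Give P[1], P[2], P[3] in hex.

Only C[3] changed, to 0x4. In CTR, a change in C_i flips the same bit in P_i only; the keystream is unaffected. Decrypting the received ciphertext:
P[1]: T = 0xB, S = E(K, T) = 0xC; 0x5 ⊕ 0xC = 0x9.
P[2]: T = 0xC, S = E(K, T) = 0x5; 0xB ⊕ 0x5 = 0xE.
P[3]: T = 0xD, S = E(K, T) = 0x6; 0x4 ⊕ 0x6 = 0x2.
Blocks that differ from the original plaintext: P[3].

P[1] = 0x9, P[2] = 0xE, P[3] = 0x2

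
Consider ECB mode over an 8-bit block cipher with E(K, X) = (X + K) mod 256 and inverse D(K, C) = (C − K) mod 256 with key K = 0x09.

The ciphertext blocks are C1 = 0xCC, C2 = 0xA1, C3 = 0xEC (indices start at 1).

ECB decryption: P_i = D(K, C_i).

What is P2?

P2: D(K, 0xA1) = 0x98.

P2 = 0x98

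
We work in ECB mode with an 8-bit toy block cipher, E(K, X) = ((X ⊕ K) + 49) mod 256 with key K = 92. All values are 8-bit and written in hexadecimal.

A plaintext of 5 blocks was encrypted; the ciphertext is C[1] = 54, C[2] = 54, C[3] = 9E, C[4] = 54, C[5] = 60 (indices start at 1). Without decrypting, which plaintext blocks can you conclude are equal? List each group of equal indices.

P[1] = P[2] = P[4]

ECB encrypts each block independently with the same key, so equal ciphertext blocks imply equal plaintext blocks.
C[1] = C[2] = C[4] = 54, so P[1] = P[2] = P[4].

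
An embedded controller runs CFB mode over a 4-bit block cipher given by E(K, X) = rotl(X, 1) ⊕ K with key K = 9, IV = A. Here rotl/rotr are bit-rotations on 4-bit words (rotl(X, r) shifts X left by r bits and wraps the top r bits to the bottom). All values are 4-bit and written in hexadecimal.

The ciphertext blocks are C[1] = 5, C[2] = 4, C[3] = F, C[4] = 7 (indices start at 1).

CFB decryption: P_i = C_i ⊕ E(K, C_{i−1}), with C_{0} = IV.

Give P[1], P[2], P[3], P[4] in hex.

P[1] = 9, P[2] = 7, P[3] = E, P[4] = 1

P[1]: E(K, A) = C; 5 ⊕ C = 9.
P[2]: E(K, 5) = 3; 4 ⊕ 3 = 7.
P[3]: E(K, 4) = 1; F ⊕ 1 = E.
P[4]: E(K, F) = 6; 7 ⊕ 6 = 1.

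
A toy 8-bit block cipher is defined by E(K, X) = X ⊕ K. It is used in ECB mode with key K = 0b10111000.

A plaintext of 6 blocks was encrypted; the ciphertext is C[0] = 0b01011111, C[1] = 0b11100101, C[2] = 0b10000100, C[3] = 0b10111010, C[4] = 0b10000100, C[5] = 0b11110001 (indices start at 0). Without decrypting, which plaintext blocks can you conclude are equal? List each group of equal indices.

ECB encrypts each block independently with the same key, so equal ciphertext blocks imply equal plaintext blocks.
C[2] = C[4] = 0b10000100, so P[2] = P[4].

P[2] = P[4]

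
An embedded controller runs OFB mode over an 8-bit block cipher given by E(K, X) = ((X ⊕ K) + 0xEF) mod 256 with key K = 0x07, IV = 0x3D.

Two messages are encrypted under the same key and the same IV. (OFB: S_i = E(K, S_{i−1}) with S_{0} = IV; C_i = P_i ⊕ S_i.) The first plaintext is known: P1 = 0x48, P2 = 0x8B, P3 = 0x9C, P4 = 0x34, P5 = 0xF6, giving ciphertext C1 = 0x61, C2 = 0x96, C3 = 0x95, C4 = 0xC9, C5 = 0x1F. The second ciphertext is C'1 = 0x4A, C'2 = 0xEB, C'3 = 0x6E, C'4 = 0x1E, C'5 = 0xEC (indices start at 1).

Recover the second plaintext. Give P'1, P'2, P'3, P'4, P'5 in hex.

In OFB with a reused IV, both messages share the same keystream S_i, so C_i ⊕ C'_i = P_i ⊕ P'_i and thus P'_i = P_i ⊕ C_i ⊕ C'_i.
P'1: 0x48 ⊕ 0x61 ⊕ 0x4A = 0x63.
P'2: 0x8B ⊕ 0x96 ⊕ 0xEB = 0xF6.
P'3: 0x9C ⊕ 0x95 ⊕ 0x6E = 0x67.
P'4: 0x34 ⊕ 0xC9 ⊕ 0x1E = 0xE3.
P'5: 0xF6 ⊕ 0x1F ⊕ 0xEC = 0x05.

P'1 = 0x63, P'2 = 0xF6, P'3 = 0x67, P'4 = 0xE3, P'5 = 0x05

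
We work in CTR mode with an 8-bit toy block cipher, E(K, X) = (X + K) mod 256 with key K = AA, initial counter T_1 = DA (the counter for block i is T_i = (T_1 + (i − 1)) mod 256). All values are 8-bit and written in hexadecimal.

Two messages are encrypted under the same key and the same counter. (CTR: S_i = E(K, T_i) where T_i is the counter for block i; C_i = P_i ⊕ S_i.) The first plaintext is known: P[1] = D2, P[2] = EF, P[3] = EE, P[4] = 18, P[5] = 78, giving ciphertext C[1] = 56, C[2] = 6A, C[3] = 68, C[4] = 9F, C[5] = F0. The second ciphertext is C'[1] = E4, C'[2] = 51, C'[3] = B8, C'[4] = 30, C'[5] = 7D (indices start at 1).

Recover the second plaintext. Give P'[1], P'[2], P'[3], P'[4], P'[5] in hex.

P'[1] = 60, P'[2] = D4, P'[3] = 3E, P'[4] = B7, P'[5] = F5

In CTR with a reused counter, both messages share the same keystream S_i, so C_i ⊕ C'_i = P_i ⊕ P'_i and thus P'_i = P_i ⊕ C_i ⊕ C'_i.
P'[1]: D2 ⊕ 56 ⊕ E4 = 60.
P'[2]: EF ⊕ 6A ⊕ 51 = D4.
P'[3]: EE ⊕ 68 ⊕ B8 = 3E.
P'[4]: 18 ⊕ 9F ⊕ 30 = B7.
P'[5]: 78 ⊕ F0 ⊕ 7D = F5.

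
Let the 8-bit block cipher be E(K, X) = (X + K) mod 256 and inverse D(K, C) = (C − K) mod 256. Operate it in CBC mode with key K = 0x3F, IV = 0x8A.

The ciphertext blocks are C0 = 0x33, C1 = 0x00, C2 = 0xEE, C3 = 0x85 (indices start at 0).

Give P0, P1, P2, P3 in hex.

P0 = 0x7E, P1 = 0xF2, P2 = 0xAF, P3 = 0xA8

CBC decryption: P_i = D(K, C_i) ⊕ C_{i−1}, with C_{−1} = IV.
P0: D(K, 0x33) = 0xF4; 0xF4 ⊕ 0x8A = 0x7E.
P1: D(K, 0x00) = 0xC1; 0xC1 ⊕ 0x33 = 0xF2.
P2: D(K, 0xEE) = 0xAF; 0xAF ⊕ 0x00 = 0xAF.
P3: D(K, 0x85) = 0x46; 0x46 ⊕ 0xEE = 0xA8.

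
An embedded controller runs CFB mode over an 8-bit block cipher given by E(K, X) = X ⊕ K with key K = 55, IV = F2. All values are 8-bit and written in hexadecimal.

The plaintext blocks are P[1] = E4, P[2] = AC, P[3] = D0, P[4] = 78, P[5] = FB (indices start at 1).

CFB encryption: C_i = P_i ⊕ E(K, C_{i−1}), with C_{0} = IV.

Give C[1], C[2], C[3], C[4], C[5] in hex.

C[1]: E(K, F2) = A7; E4 ⊕ A7 = 43.
C[2]: E(K, 43) = 16; AC ⊕ 16 = BA.
C[3]: E(K, BA) = EF; D0 ⊕ EF = 3F.
C[4]: E(K, 3F) = 6A; 78 ⊕ 6A = 12.
C[5]: E(K, 12) = 47; FB ⊕ 47 = BC.

C[1] = 43, C[2] = BA, C[3] = 3F, C[4] = 12, C[5] = BC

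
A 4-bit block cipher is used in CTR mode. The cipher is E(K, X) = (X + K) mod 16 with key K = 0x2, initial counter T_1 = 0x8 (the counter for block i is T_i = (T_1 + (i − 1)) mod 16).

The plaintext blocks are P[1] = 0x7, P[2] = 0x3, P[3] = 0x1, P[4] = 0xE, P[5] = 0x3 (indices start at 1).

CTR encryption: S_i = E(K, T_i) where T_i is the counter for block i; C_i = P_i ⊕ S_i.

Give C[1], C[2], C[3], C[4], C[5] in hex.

C[1]: T = 0x8, S = E(K, T) = 0xA; 0x7 ⊕ 0xA = 0xD.
C[2]: T = 0x9, S = E(K, T) = 0xB; 0x3 ⊕ 0xB = 0x8.
C[3]: T = 0xA, S = E(K, T) = 0xC; 0x1 ⊕ 0xC = 0xD.
C[4]: T = 0xB, S = E(K, T) = 0xD; 0xE ⊕ 0xD = 0x3.
C[5]: T = 0xC, S = E(K, T) = 0xE; 0x3 ⊕ 0xE = 0xD.

C[1] = 0xD, C[2] = 0x8, C[3] = 0xD, C[4] = 0x3, C[5] = 0xD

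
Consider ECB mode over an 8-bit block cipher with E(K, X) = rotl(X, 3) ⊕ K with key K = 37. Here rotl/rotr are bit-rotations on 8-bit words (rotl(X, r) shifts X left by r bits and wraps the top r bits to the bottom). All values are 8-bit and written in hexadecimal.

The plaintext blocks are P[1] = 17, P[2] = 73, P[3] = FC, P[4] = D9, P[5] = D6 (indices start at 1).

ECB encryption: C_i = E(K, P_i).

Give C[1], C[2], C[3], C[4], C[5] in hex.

C[1]: E(K, 17) = 8F.
C[2]: E(K, 73) = AC.
C[3]: E(K, FC) = D0.
C[4]: E(K, D9) = F9.
C[5]: E(K, D6) = 81.

C[1] = 8F, C[2] = AC, C[3] = D0, C[4] = F9, C[5] = 81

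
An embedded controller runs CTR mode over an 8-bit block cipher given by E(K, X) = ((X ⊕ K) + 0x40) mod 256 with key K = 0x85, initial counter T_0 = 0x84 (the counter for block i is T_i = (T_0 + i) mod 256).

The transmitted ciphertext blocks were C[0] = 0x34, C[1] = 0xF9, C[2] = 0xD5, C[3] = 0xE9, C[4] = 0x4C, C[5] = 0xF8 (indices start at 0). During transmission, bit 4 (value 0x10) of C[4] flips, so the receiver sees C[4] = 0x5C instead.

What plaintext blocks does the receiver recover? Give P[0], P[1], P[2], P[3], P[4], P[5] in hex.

P[0] = 0x75, P[1] = 0xB9, P[2] = 0x96, P[3] = 0xAB, P[4] = 0x11, P[5] = 0xB4

CTR decryption: S_i = E(K, T_i) where T_i is the counter for block i; P_i = C_i ⊕ S_i.
Only C[4] changed, to 0x5C. In CTR, a change in C_i flips the same bit in P_i only; the keystream is unaffected. Decrypting the received ciphertext:
P[0]: T = 0x84, S = E(K, T) = 0x41; 0x34 ⊕ 0x41 = 0x75.
P[1]: T = 0x85, S = E(K, T) = 0x40; 0xF9 ⊕ 0x40 = 0xB9.
P[2]: T = 0x86, S = E(K, T) = 0x43; 0xD5 ⊕ 0x43 = 0x96.
P[3]: T = 0x87, S = E(K, T) = 0x42; 0xE9 ⊕ 0x42 = 0xAB.
P[4]: T = 0x88, S = E(K, T) = 0x4D; 0x5C ⊕ 0x4D = 0x11.
P[5]: T = 0x89, S = E(K, T) = 0x4C; 0xF8 ⊕ 0x4C = 0xB4.
Blocks that differ from the original plaintext: P[4].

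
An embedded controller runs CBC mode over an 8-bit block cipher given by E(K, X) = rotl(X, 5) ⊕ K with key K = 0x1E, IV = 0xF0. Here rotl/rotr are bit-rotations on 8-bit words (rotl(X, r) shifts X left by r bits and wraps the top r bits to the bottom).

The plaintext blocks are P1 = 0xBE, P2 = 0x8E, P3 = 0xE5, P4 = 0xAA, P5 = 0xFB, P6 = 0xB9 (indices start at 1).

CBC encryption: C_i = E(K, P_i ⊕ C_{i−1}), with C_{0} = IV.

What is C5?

C1: P1 ⊕ 0xF0 = 0x4E; E(K, 0x4E) = 0xD7.
C2: P2 ⊕ 0xD7 = 0x59; E(K, 0x59) = 0x35.
C3: P3 ⊕ 0x35 = 0xD0; E(K, 0xD0) = 0x04.
C4: P4 ⊕ 0x04 = 0xAE; E(K, 0xAE) = 0xCB.
C5: P5 ⊕ 0xCB = 0x30; E(K, 0x30) = 0x18.

C5 = 0x18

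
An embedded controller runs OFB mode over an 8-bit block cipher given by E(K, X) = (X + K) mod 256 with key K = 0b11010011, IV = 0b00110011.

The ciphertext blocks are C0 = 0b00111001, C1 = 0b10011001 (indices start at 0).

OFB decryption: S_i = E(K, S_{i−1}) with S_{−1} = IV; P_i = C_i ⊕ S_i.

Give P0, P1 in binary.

P0 = 0b00111111, P1 = 0b01000000

P0: S = E(K, 0b00110011) = 0b00000110; 0b00111001 ⊕ 0b00000110 = 0b00111111.
P1: S = E(K, 0b00000110) = 0b11011001; 0b10011001 ⊕ 0b11011001 = 0b01000000.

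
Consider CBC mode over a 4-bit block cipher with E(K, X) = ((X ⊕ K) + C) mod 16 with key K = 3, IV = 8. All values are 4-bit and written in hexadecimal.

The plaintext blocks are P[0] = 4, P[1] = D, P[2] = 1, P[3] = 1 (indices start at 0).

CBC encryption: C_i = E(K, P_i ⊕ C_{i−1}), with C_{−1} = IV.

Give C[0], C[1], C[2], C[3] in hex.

C[0]: P[0] ⊕ 8 = C; E(K, C) = B.
C[1]: P[1] ⊕ B = 6; E(K, 6) = 1.
C[2]: P[2] ⊕ 1 = 0; E(K, 0) = F.
C[3]: P[3] ⊕ F = E; E(K, E) = 9.

C[0] = B, C[1] = 1, C[2] = F, C[3] = 9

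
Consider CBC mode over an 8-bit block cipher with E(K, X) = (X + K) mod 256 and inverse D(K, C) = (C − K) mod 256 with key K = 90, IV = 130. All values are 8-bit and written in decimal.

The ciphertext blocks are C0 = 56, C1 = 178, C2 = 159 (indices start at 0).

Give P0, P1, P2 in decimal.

P0 = 92, P1 = 96, P2 = 247

CBC decryption: P_i = D(K, C_i) ⊕ C_{i−1}, with C_{−1} = IV.
P0: D(K, 56) = 222; 222 ⊕ 130 = 92.
P1: D(K, 178) = 88; 88 ⊕ 56 = 96.
P2: D(K, 159) = 69; 69 ⊕ 178 = 247.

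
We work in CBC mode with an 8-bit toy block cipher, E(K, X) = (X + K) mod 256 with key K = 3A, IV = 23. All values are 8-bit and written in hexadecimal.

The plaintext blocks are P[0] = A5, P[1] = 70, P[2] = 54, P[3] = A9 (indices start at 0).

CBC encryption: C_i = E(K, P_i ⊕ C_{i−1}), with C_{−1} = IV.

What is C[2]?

C[2] = F8

C[0]: P[0] ⊕ 23 = 86; E(K, 86) = C0.
C[1]: P[1] ⊕ C0 = B0; E(K, B0) = EA.
C[2]: P[2] ⊕ EA = BE; E(K, BE) = F8.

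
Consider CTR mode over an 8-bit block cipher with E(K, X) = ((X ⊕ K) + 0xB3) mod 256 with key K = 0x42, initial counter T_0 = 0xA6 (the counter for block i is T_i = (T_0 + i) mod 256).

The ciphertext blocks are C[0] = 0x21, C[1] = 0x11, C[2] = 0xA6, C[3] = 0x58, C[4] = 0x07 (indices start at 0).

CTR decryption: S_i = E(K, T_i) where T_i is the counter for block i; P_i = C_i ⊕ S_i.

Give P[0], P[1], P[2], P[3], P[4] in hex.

P[0] = 0xB6, P[1] = 0x89, P[2] = 0x3B, P[3] = 0xC6, P[4] = 0x9C

P[0]: T = 0xA6, S = E(K, T) = 0x97; 0x21 ⊕ 0x97 = 0xB6.
P[1]: T = 0xA7, S = E(K, T) = 0x98; 0x11 ⊕ 0x98 = 0x89.
P[2]: T = 0xA8, S = E(K, T) = 0x9D; 0xA6 ⊕ 0x9D = 0x3B.
P[3]: T = 0xA9, S = E(K, T) = 0x9E; 0x58 ⊕ 0x9E = 0xC6.
P[4]: T = 0xAA, S = E(K, T) = 0x9B; 0x07 ⊕ 0x9B = 0x9C.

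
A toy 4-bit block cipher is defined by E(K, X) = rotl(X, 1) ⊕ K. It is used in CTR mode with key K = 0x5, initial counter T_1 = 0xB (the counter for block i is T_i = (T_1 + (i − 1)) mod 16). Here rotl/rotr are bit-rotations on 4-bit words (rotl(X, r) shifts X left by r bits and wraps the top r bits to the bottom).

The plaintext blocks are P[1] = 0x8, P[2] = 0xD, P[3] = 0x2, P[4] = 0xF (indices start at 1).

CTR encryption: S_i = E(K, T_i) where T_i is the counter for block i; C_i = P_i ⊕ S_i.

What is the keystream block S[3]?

0xE

C[1]: T = 0xB, S = E(K, T) = 0x2; 0x8 ⊕ 0x2 = 0xA.
C[2]: T = 0xC, S = E(K, T) = 0xC; 0xD ⊕ 0xC = 0x1.
C[3]: T = 0xD, S = E(K, T) = 0xE; 0x2 ⊕ 0xE = 0xC.
So S[3] = 0xE.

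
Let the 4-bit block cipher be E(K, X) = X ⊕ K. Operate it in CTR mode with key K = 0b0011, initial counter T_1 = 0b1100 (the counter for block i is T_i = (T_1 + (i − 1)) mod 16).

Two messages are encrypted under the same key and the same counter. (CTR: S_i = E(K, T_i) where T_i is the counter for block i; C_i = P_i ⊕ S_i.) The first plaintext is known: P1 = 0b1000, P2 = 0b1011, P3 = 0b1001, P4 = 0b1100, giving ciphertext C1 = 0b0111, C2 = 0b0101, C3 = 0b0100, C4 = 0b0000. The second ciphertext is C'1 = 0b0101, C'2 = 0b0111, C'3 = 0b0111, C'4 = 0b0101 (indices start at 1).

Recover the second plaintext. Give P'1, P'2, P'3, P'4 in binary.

In CTR with a reused counter, both messages share the same keystream S_i, so C_i ⊕ C'_i = P_i ⊕ P'_i and thus P'_i = P_i ⊕ C_i ⊕ C'_i.
P'1: 0b1000 ⊕ 0b0111 ⊕ 0b0101 = 0b1010.
P'2: 0b1011 ⊕ 0b0101 ⊕ 0b0111 = 0b1001.
P'3: 0b1001 ⊕ 0b0100 ⊕ 0b0111 = 0b1010.
P'4: 0b1100 ⊕ 0b0000 ⊕ 0b0101 = 0b1001.

P'1 = 0b1010, P'2 = 0b1001, P'3 = 0b1010, P'4 = 0b1001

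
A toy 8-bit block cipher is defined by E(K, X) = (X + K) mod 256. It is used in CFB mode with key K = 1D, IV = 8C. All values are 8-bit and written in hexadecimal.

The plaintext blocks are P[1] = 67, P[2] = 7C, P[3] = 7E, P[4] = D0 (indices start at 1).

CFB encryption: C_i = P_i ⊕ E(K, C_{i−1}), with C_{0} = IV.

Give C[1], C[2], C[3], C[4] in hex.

C[1]: E(K, 8C) = A9; 67 ⊕ A9 = CE.
C[2]: E(K, CE) = EB; 7C ⊕ EB = 97.
C[3]: E(K, 97) = B4; 7E ⊕ B4 = CA.
C[4]: E(K, CA) = E7; D0 ⊕ E7 = 37.

C[1] = CE, C[2] = 97, C[3] = CA, C[4] = 37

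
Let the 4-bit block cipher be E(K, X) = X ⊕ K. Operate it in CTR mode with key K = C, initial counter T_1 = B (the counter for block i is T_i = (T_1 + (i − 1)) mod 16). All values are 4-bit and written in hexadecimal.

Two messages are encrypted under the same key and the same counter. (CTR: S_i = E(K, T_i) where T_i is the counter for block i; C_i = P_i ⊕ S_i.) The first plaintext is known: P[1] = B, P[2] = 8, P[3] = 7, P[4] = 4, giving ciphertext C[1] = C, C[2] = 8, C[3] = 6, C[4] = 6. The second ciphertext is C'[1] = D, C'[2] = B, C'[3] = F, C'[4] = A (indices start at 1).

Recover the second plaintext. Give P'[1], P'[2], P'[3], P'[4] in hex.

In CTR with a reused counter, both messages share the same keystream S_i, so C_i ⊕ C'_i = P_i ⊕ P'_i and thus P'_i = P_i ⊕ C_i ⊕ C'_i.
P'[1]: B ⊕ C ⊕ D = A.
P'[2]: 8 ⊕ 8 ⊕ B = B.
P'[3]: 7 ⊕ 6 ⊕ F = E.
P'[4]: 4 ⊕ 6 ⊕ A = 8.

P'[1] = A, P'[2] = B, P'[3] = E, P'[4] = 8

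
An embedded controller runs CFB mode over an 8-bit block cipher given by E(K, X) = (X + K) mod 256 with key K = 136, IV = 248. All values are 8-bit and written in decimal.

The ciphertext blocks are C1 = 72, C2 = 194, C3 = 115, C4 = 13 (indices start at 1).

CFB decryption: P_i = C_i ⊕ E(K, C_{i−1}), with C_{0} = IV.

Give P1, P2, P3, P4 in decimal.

P1: E(K, 248) = 128; 72 ⊕ 128 = 200.
P2: E(K, 72) = 208; 194 ⊕ 208 = 18.
P3: E(K, 194) = 74; 115 ⊕ 74 = 57.
P4: E(K, 115) = 251; 13 ⊕ 251 = 246.

P1 = 200, P2 = 18, P3 = 57, P4 = 246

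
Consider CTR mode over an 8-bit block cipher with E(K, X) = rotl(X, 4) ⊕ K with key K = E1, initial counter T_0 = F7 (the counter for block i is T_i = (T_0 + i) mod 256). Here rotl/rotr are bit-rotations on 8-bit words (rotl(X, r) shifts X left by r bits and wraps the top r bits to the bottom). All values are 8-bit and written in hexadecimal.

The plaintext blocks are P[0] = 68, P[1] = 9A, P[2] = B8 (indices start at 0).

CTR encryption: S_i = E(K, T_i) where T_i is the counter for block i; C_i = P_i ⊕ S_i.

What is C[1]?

C[1] = F4

C[0]: T = F7, S = E(K, T) = 9E; 68 ⊕ 9E = F6.
C[1]: T = F8, S = E(K, T) = 6E; 9A ⊕ 6E = F4.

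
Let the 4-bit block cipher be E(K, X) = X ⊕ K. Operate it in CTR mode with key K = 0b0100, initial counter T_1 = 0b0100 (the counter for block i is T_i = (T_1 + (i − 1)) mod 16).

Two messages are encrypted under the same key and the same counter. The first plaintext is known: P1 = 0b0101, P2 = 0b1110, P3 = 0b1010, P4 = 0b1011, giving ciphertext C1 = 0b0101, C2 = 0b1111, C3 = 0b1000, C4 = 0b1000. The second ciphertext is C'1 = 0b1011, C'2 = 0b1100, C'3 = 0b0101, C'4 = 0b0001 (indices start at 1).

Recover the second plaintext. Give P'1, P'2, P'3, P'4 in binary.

P'1 = 0b1011, P'2 = 0b1101, P'3 = 0b0111, P'4 = 0b0010

In CTR with a reused counter, both messages share the same keystream S_i, so C_i ⊕ C'_i = P_i ⊕ P'_i and thus P'_i = P_i ⊕ C_i ⊕ C'_i.
P'1: 0b0101 ⊕ 0b0101 ⊕ 0b1011 = 0b1011.
P'2: 0b1110 ⊕ 0b1111 ⊕ 0b1100 = 0b1101.
P'3: 0b1010 ⊕ 0b1000 ⊕ 0b0101 = 0b0111.
P'4: 0b1011 ⊕ 0b1000 ⊕ 0b0001 = 0b0010.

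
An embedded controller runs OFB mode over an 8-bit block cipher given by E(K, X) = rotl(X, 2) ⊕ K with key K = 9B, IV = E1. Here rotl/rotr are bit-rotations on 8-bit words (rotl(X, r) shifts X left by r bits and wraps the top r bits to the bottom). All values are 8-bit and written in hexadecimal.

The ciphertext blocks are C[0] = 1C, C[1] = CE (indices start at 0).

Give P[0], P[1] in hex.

OFB decryption: S_i = E(K, S_{i−1}) with S_{−1} = IV; P_i = C_i ⊕ S_i.
P[0]: S = E(K, E1) = 1C; 1C ⊕ 1C = 00.
P[1]: S = E(K, 1C) = EB; CE ⊕ EB = 25.

P[0] = 00, P[1] = 25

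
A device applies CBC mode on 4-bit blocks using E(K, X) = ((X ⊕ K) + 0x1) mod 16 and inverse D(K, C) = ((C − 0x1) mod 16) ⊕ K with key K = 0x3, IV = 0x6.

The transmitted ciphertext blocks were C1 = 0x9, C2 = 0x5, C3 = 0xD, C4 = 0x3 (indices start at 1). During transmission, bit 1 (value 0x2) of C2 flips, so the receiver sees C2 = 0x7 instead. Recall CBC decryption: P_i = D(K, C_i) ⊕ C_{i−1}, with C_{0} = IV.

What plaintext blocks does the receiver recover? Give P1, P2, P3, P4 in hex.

P1 = 0xD, P2 = 0xC, P3 = 0x8, P4 = 0xC

Only C2 changed, to 0x7. In CBC, a change in C_i garbles P_i and flips the same bit in P_{i+1}. Decrypting the received ciphertext:
P1: D(K, 0x9) = 0xB; 0xB ⊕ 0x6 = 0xD.
P2: D(K, 0x7) = 0x5; 0x5 ⊕ 0x9 = 0xC.
P3: D(K, 0xD) = 0xF; 0xF ⊕ 0x7 = 0x8.
P4: D(K, 0x3) = 0x1; 0x1 ⊕ 0xD = 0xC.
Blocks that differ from the original plaintext: P2, P3.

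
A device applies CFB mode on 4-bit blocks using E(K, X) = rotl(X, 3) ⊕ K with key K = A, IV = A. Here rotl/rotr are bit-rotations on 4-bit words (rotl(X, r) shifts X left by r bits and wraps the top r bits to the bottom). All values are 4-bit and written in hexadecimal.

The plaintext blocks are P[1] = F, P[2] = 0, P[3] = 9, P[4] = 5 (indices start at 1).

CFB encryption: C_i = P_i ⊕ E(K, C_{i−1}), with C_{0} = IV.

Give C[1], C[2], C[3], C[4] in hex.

C[1]: E(K, A) = F; F ⊕ F = 0.
C[2]: E(K, 0) = A; 0 ⊕ A = A.
C[3]: E(K, A) = F; 9 ⊕ F = 6.
C[4]: E(K, 6) = 9; 5 ⊕ 9 = C.

C[1] = 0, C[2] = A, C[3] = 6, C[4] = C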